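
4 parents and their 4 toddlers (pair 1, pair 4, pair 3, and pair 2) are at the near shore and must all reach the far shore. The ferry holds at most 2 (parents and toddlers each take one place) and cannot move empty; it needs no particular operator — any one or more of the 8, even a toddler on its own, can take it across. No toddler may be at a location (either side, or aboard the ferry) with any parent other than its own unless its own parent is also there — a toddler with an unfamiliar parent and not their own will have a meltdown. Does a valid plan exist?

No

Following every safe sequence of crossings from the start, the most of the 8 that can be at the far shore as the ferry arrives there on crossings 1, 3, 5 is 2, 3, 4 respectively; the best ever achieved is 4 of 8.
From crossing 7 on, no configuration arises that was not already reachable earlier: only 44 distinct safe configurations (who is on which side, and where the ferry is) can ever be reached, none of them has everyone across, and every continuation just revisits them. So no valid plan exists.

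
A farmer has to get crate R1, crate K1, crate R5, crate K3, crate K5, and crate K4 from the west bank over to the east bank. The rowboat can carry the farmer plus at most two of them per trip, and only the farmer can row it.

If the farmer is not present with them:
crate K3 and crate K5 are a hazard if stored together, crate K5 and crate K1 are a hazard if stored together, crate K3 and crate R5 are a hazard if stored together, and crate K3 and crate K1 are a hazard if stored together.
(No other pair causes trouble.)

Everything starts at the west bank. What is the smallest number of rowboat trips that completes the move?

Counting alone: the farmer can take at most 2 across per trip to the east bank, so moving all 6 needs at least 3 loaded trips out, with a return between consecutive ones — at least 5 crossings.
The safety rule pushes this higher. Following every safe sequence of crossings, the most of the 6 that can be at the east bank as the rowboat arrives there on crossings 5, 7 is 4, 5 respectively — never all 6.
So no plan with fewer than 9 crossings exists, and this one achieves 9:
1. Farmer goes to the east bank with crate K1 and crate K3.
2. Farmer goes back to the west bank with crate K1.
3. Farmer goes to the east bank with crate K1 and crate R1.
4. Farmer goes back to the west bank with crate K1.
5. Farmer goes to the east bank with crate K1 and crate R5.
6. Farmer goes back to the west bank with crate K3.
7. Farmer goes to the east bank with crate K3 and crate K4.
8. Farmer goes back to the west bank with crate K3.
9. Farmer goes to the east bank with crate K3 and crate K5.

9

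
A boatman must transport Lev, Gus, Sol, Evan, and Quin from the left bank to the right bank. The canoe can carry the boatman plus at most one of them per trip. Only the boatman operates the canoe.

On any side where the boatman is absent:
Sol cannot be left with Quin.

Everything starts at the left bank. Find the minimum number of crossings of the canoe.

Counting alone: the boatman can take at most 1 across per trip to the right bank, so moving all 5 needs at least 5 loaded trips out, with a return between consecutive ones — at least 9 crossings.
The plan below uses exactly 9 crossings, so it is optimal:
1. Boatman goes to the right bank with Sol.  [the left bank: Evan, Gus, Lev, Quin | the right bank: Sol]
2. Boatman goes back to the left bank alone.  [the left bank: Evan, Gus, Lev, Quin | the right bank: Sol]
3. Boatman goes to the right bank with Lev.  [the left bank: Evan, Gus, Quin | the right bank: Lev, Sol]
4. Boatman goes back to the left bank alone.  [the left bank: Evan, Gus, Quin | the right bank: Lev, Sol]
5. Boatman goes to the right bank with Gus.  [the left bank: Evan, Quin | the right bank: Gus, Lev, Sol]
6. Boatman goes back to the left bank alone.  [the left bank: Evan, Quin | the right bank: Gus, Lev, Sol]
7. Boatman goes to the right bank with Evan.  [the left bank: Quin | the right bank: Evan, Gus, Lev, Sol]
8. Boatman goes back to the left bank alone.  [the left bank: Quin | the right bank: Evan, Gus, Lev, Sol]
9. Boatman goes to the right bank with Quin.  [the left bank: — | the right bank: Evan, Gus, Lev, Quin, Sol]

9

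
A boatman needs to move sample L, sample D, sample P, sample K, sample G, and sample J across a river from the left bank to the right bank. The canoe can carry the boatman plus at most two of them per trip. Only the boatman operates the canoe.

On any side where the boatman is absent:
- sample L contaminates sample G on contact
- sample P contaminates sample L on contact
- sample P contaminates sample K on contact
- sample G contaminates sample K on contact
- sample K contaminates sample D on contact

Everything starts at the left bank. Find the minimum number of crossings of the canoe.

7

Counting alone: the boatman can take at most 2 across per trip to the right bank, so moving all 6 needs at least 3 loaded trips out, with a return between consecutive ones — at least 5 crossings.
The safety rule pushes this higher. Following every safe sequence of crossings, the most of the 6 that can be at the right bank as the canoe arrives there on crossing 5 is 5 — never all 6.
So no plan with fewer than 7 crossings exists, and this one achieves 7:
1. Boatman goes to the right bank with sample K and sample L.
2. Boatman goes back to the left bank alone.
3. Boatman goes to the right bank with sample D and sample P.
4. Boatman goes back to the left bank with sample K and sample L.
5. Boatman goes to the right bank with sample G and sample J.
6. Boatman goes back to the left bank alone.
7. Boatman goes to the right bank with sample K and sample L.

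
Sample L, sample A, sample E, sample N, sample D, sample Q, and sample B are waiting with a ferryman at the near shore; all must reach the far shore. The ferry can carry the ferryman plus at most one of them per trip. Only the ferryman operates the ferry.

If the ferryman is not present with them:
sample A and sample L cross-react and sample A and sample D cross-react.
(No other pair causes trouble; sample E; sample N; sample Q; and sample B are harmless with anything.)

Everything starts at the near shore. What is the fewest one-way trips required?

15

Counting alone: the ferryman can take at most 1 across per trip to the far shore, so moving all 7 needs at least 7 loaded trips out, with a return between consecutive ones — at least 13 crossings.
The safety rule pushes this higher. Following every safe sequence of crossings, the most of the 7 that can be at the far shore as the ferry arrives there on crossing 13 is 6 — never all 7.
So no plan with fewer than 15 crossings exists, and this one achieves 15:
1. Ferryman goes to the far shore with sample A.  [the near shore: sample B, sample D, sample E, sample L, sample N, sample Q | the far shore: sample A]
2. Ferryman goes back to the near shore alone.  [the near shore: sample B, sample D, sample E, sample L, sample N, sample Q | the far shore: sample A]
3. Ferryman goes to the far shore with sample L.  [the near shore: sample B, sample D, sample E, sample N, sample Q | the far shore: sample A, sample L]
4. Ferryman goes back to the near shore with sample A.  [the near shore: sample A, sample B, sample D, sample E, sample N, sample Q | the far shore: sample L]
5. Ferryman goes to the far shore with sample D.  [the near shore: sample A, sample B, sample E, sample N, sample Q | the far shore: sample D, sample L]
6. Ferryman goes back to the near shore alone.  [the near shore: sample A, sample B, sample E, sample N, sample Q | the far shore: sample D, sample L]
7. Ferryman goes to the far shore with sample E.  [the near shore: sample A, sample B, sample N, sample Q | the far shore: sample D, sample E, sample L]
8. Ferryman goes back to the near shore alone.  [the near shore: sample A, sample B, sample N, sample Q | the far shore: sample D, sample E, sample L]
9. Ferryman goes to the far shore with sample N.  [the near shore: sample A, sample B, sample Q | the far shore: sample D, sample E, sample L, sample N]
10. Ferryman goes back to the near shore alone.  [the near shore: sample A, sample B, sample Q | the far shore: sample D, sample E, sample L, sample N]
11. Ferryman goes to the far shore with sample Q.  [the near shore: sample A, sample B | the far shore: sample D, sample E, sample L, sample N, sample Q]
12. Ferryman goes back to the near shore alone.  [the near shore: sample A, sample B | the far shore: sample D, sample E, sample L, sample N, sample Q]
13. Ferryman goes to the far shore with sample B.  [the near shore: sample A | the far shore: sample B, sample D, sample E, sample L, sample N, sample Q]
14. Ferryman goes back to the near shore alone.  [the near shore: sample A | the far shore: sample B, sample D, sample E, sample L, sample N, sample Q]
15. Ferryman goes to the far shore with sample A.  [the near shore: — | the far shore: sample A, sample B, sample D, sample E, sample L, sample N, sample Q]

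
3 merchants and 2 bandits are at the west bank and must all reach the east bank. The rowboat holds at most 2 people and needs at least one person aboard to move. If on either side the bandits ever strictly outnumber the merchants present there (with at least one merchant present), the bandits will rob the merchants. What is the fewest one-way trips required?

7

Counting alone: each trip to the east bank takes at most 2 across and each return brings at least 1 back, so after t trips out (and t−1 returns) at most 2t − (t−1) of the 5 are across; that first reaches 5 at t = 4, so at least 7 crossings are needed.
The plan below uses exactly 7 crossings, so it is optimal:
1. 2 bandits → the east bank.  (the west bank: 3M 0B; the east bank: 0M 2B)
2. 1 bandit ← the west bank.  (the west bank: 3M 1B; the east bank: 0M 1B)
3. 2 merchants → the east bank.  (the west bank: 1M 1B; the east bank: 2M 1B)
4. 1 merchant ← the west bank.  (the west bank: 2M 1B; the east bank: 1M 1B)
5. 1 merchant and 1 bandit → the east bank.  (the west bank: 1M 0B; the east bank: 2M 2B)
6. 1 bandit ← the west bank.  (the west bank: 1M 1B; the east bank: 2M 1B)
7. 1 merchant and 1 bandit → the east bank.  (the west bank: 0M 0B; the east bank: 3M 2B)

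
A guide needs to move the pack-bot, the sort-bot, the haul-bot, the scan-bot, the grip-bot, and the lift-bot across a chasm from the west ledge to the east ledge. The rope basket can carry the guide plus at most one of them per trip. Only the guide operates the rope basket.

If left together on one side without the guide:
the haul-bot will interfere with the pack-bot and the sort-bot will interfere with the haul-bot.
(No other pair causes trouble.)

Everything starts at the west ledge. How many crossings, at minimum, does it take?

Counting alone: the guide can take at most 1 across per trip to the east ledge, so moving all 6 needs at least 6 loaded trips out, with a return between consecutive ones — at least 11 crossings.
The safety rule pushes this higher. Following every safe sequence of crossings, the most of the 6 that can be at the east ledge as the rope basket arrives there on crossing 11 is 5 — never all 6.
So no plan with fewer than 13 crossings exists, and this one achieves 13:
1. Guide goes to the east ledge with the haul-bot.  [the west ledge: the grip-bot, the lift-bot, the pack-bot, the scan-bot, the sort-bot | the east ledge: the haul-bot]
2. Guide goes back to the west ledge alone.  [the west ledge: the grip-bot, the lift-bot, the pack-bot, the scan-bot, the sort-bot | the east ledge: the haul-bot]
3. Guide goes to the east ledge with the pack-bot.  [the west ledge: the grip-bot, the lift-bot, the scan-bot, the sort-bot | the east ledge: the haul-bot, the pack-bot]
4. Guide goes back to the west ledge with the haul-bot.  [the west ledge: the grip-bot, the haul-bot, the lift-bot, the scan-bot, the sort-bot | the east ledge: the pack-bot]
5. Guide goes to the east ledge with the sort-bot.  [the west ledge: the grip-bot, the haul-bot, the lift-bot, the scan-bot | the east ledge: the pack-bot, the sort-bot]
6. Guide goes back to the west ledge alone.  [the west ledge: the grip-bot, the haul-bot, the lift-bot, the scan-bot | the east ledge: the pack-bot, the sort-bot]
7. Guide goes to the east ledge with the scan-bot.  [the west ledge: the grip-bot, the haul-bot, the lift-bot | the east ledge: the pack-bot, the scan-bot, the sort-bot]
8. Guide goes back to the west ledge alone.  [the west ledge: the grip-bot, the haul-bot, the lift-bot | the east ledge: the pack-bot, the scan-bot, the sort-bot]
9. Guide goes to the east ledge with the grip-bot.  [the west ledge: the haul-bot, the lift-bot | the east ledge: the grip-bot, the pack-bot, the scan-bot, the sort-bot]
10. Guide goes back to the west ledge alone.  [the west ledge: the haul-bot, the lift-bot | the east ledge: the grip-bot, the pack-bot, the scan-bot, the sort-bot]
11. Guide goes to the east ledge with the lift-bot.  [the west ledge: the haul-bot | the east ledge: the grip-bot, the lift-bot, the pack-bot, the scan-bot, the sort-bot]
12. Guide goes back to the west ledge alone.  [the west ledge: the haul-bot | the east ledge: the grip-bot, the lift-bot, the pack-bot, the scan-bot, the sort-bot]
13. Guide goes to the east ledge with the haul-bot.  [the west ledge: — | the east ledge: the grip-bot, the haul-bot, the lift-bot, the pack-bot, the scan-bot, the sort-bot]

13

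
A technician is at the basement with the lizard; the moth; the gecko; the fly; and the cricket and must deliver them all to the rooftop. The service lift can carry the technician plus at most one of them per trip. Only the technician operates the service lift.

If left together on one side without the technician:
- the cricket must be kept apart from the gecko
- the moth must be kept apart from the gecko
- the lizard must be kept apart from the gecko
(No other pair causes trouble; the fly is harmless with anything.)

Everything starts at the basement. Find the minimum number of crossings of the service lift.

Following every safe sequence of crossings from the start, the most of the 5 that can be at the rooftop as the service lift arrives there on crossings 1, 3, 5 is 1, 2, 3 respectively; the best ever achieved is 3 of 5.
From crossing 7 on, no configuration arises that was not already reachable earlier: only 18 distinct safe configurations (who is on which side, and where the service lift is) can ever be reached, none of them has everyone across, and every continuation just revisits them. So no valid plan exists.

impossible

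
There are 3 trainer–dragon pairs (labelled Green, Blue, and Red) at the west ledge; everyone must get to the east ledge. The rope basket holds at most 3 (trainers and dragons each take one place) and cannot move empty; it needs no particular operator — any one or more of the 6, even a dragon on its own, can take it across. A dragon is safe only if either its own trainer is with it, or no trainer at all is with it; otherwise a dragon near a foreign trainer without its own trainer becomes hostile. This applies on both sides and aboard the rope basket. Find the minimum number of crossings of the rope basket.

Counting alone: each trip to the east ledge takes at most 3 across and each return brings at least 1 back, so after t trips out (and t−1 returns) at most 3t − (t−1) of the 6 are across; that first reaches 6 at t = 3, so at least 5 crossings are needed.
The plan below uses exactly 5 crossings, so it is optimal:
1. dragon Green and trainer Green cross → the east ledge.
2. trainer Green crosses ← the west ledge.
3. trainer Blue, trainer Green, and trainer Red cross → the east ledge.
4. dragon Green crosses ← the west ledge.
5. dragon Blue, dragon Green, and dragon Red cross → the east ledge.

5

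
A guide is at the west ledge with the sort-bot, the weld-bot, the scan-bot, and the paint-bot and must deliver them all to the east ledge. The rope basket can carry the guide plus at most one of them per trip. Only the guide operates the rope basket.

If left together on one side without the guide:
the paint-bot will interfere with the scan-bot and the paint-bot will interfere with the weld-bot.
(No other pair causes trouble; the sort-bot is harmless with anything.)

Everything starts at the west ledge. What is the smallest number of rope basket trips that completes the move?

9

Counting alone: the guide can take at most 1 across per trip to the east ledge, so moving all 4 needs at least 4 loaded trips out, with a return between consecutive ones — at least 7 crossings.
The safety rule pushes this higher. Following every safe sequence of crossings, the most of the 4 that can be at the east ledge as the rope basket arrives there on crossing 7 is 3 — never all 4.
So no plan with fewer than 9 crossings exists, and this one achieves 9:
1. Guide goes to the east ledge with the paint-bot.
2. Guide goes back to the west ledge alone.
3. Guide goes to the east ledge with the sort-bot.
4. Guide goes back to the west ledge alone.
5. Guide goes to the east ledge with the weld-bot.
6. Guide goes back to the west ledge with the paint-bot.
7. Guide goes to the east ledge with the scan-bot.
8. Guide goes back to the west ledge alone.
9. Guide goes to the east ledge with the paint-bot.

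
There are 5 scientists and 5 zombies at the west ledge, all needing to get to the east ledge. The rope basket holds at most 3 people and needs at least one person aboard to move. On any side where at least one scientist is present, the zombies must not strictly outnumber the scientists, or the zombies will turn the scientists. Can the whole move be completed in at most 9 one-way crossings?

Counting alone: each trip to the east ledge takes at most 3 across and each return brings at least 1 back, so after t trips out (and t−1 returns) at most 3t − (t−1) of the 10 are across; that first reaches 10 at t = 5, so at least 9 crossings are needed.
The safety rule pushes this higher. Following every safe sequence of crossings, the most of the 10 that can be at the east ledge as the rope basket arrives there on crossing 9 is 9 — never all 10.
So the move cannot be finished within 9 crossings. (The shortest complete plan takes 11:)
1. 2 zombies → the east ledge.  (the west ledge: 5S 3Z; the east ledge: 0S 2Z)
2. 1 zombie ← the west ledge.  (the west ledge: 5S 4Z; the east ledge: 0S 1Z)
3. 3 zombies → the east ledge.  (the west ledge: 5S 1Z; the east ledge: 0S 4Z)
4. 1 zombie ← the west ledge.  (the west ledge: 5S 2Z; the east ledge: 0S 3Z)
5. 3 scientists → the east ledge.  (the west ledge: 2S 2Z; the east ledge: 3S 3Z)
6. 1 scientist and 1 zombie ← the west ledge.  (the west ledge: 3S 3Z; the east ledge: 2S 2Z)
7. 3 scientists → the east ledge.  (the west ledge: 0S 3Z; the east ledge: 5S 2Z)
8. 1 zombie ← the west ledge.  (the west ledge: 0S 4Z; the east ledge: 5S 1Z)
9. 2 zombies → the east ledge.  (the west ledge: 0S 2Z; the east ledge: 5S 3Z)
10. 1 zombie ← the west ledge.  (the west ledge: 0S 3Z; the east ledge: 5S 2Z)
11. 3 zombies → the east ledge.  (the west ledge: 0S 0Z; the east ledge: 5S 5Z)

No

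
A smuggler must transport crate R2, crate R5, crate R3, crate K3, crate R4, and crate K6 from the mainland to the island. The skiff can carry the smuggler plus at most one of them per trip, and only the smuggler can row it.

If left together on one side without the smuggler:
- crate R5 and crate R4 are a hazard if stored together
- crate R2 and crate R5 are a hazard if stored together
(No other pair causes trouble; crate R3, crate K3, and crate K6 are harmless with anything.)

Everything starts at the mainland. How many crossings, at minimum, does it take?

Counting alone: the smuggler can take at most 1 across per trip to the island, so moving all 6 needs at least 6 loaded trips out, with a return between consecutive ones — at least 11 crossings.
The safety rule pushes this higher. Following every safe sequence of crossings, the most of the 6 that can be at the island as the skiff arrives there on crossing 11 is 5 — never all 6.
So no plan with fewer than 13 crossings exists, and this one achieves 13:
1. Smuggler goes to the island with crate R5.  [the mainland: crate K3, crate K6, crate R2, crate R3, crate R4 | the island: crate R5]
2. Smuggler goes back to the mainland alone.  [the mainland: crate K3, crate K6, crate R2, crate R3, crate R4 | the island: crate R5]
3. Smuggler goes to the island with crate R2.  [the mainland: crate K3, crate K6, crate R3, crate R4 | the island: crate R2, crate R5]
4. Smuggler goes back to the mainland with crate R5.  [the mainland: crate K3, crate K6, crate R3, crate R4, crate R5 | the island: crate R2]
5. Smuggler goes to the island with crate R4.  [the mainland: crate K3, crate K6, crate R3, crate R5 | the island: crate R2, crate R4]
6. Smuggler goes back to the mainland alone.  [the mainland: crate K3, crate K6, crate R3, crate R5 | the island: crate R2, crate R4]
7. Smuggler goes to the island with crate R3.  [the mainland: crate K3, crate K6, crate R5 | the island: crate R2, crate R3, crate R4]
8. Smuggler goes back to the mainland alone.  [the mainland: crate K3, crate K6, crate R5 | the island: crate R2, crate R3, crate R4]
9. Smuggler goes to the island with crate K3.  [the mainland: crate K6, crate R5 | the island: crate K3, crate R2, crate R3, crate R4]
10. Smuggler goes back to the mainland alone.  [the mainland: crate K6, crate R5 | the island: crate K3, crate R2, crate R3, crate R4]
11. Smuggler goes to the island with crate K6.  [the mainland: crate R5 | the island: crate K3, crate K6, crate R2, crate R3, crate R4]
12. Smuggler goes back to the mainland alone.  [the mainland: crate R5 | the island: crate K3, crate K6, crate R2, crate R3, crate R4]
13. Smuggler goes to the island with crate R5.  [the mainland: — | the island: crate K3, crate K6, crate R2, crate R3, crate R4, crate R5]

13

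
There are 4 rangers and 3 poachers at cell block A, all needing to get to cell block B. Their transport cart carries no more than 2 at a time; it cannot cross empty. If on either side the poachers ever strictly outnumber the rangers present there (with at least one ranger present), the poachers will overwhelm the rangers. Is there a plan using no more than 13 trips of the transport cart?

Yes — this plan uses 11 crossings (≤ 13):
1. 2 poachers → cell block B.  (cell block A: 4R 1P; cell block B: 0R 2P)
2. 1 poacher ← cell block A.  (cell block A: 4R 2P; cell block B: 0R 1P)
3. 2 poachers → cell block B.  (cell block A: 4R 0P; cell block B: 0R 3P)
4. 1 poacher ← cell block A.  (cell block A: 4R 1P; cell block B: 0R 2P)
5. 2 rangers → cell block B.  (cell block A: 2R 1P; cell block B: 2R 2P)
6. 1 poacher ← cell block A.  (cell block A: 2R 2P; cell block B: 2R 1P)
7. 1 ranger and 1 poacher → cell block B.  (cell block A: 1R 1P; cell block B: 3R 2P)
8. 1 ranger ← cell block A.  (cell block A: 2R 1P; cell block B: 2R 2P)
9. 1 ranger and 1 poacher → cell block B.  (cell block A: 1R 0P; cell block B: 3R 3P)
10. 1 poacher ← cell block A.  (cell block A: 1R 1P; cell block B: 3R 2P)
11. 1 ranger and 1 poacher → cell block B.  (cell block A: 0R 0P; cell block B: 4R 3P)

Yes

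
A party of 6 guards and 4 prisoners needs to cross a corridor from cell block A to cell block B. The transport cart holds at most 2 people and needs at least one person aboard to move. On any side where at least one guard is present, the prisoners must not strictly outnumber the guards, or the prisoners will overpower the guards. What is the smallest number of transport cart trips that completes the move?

Counting alone: each trip to cell block B takes at most 2 across and each return brings at least 1 back, so after t trips out (and t−1 returns) at most 2t − (t−1) of the 10 are across; that first reaches 10 at t = 9, so at least 17 crossings are needed.
The plan below uses exactly 17 crossings, so it is optimal:
1. 2 prisoners → cell block B.  (cell block A: 6G 2P; cell block B: 0G 2P)
2. 1 prisoner ← cell block A.  (cell block A: 6G 3P; cell block B: 0G 1P)
3. 2 prisoners → cell block B.  (cell block A: 6G 1P; cell block B: 0G 3P)
4. 1 prisoner ← cell block A.  (cell block A: 6G 2P; cell block B: 0G 2P)
5. 2 guards → cell block B.  (cell block A: 4G 2P; cell block B: 2G 2P)
6. 1 prisoner ← cell block A.  (cell block A: 4G 3P; cell block B: 2G 1P)
7. 1 guard and 1 prisoner → cell block B.  (cell block A: 3G 2P; cell block B: 3G 2P)
8. 1 prisoner ← cell block A.  (cell block A: 3G 3P; cell block B: 3G 1P)
9. 2 prisoners → cell block B.  (cell block A: 3G 1P; cell block B: 3G 3P)
10. 1 prisoner ← cell block A.  (cell block A: 3G 2P; cell block B: 3G 2P)
11. 1 guard and 1 prisoner → cell block B.  (cell block A: 2G 1P; cell block B: 4G 3P)
12. 1 prisoner ← cell block A.  (cell block A: 2G 2P; cell block B: 4G 2P)
13. 2 prisoners → cell block B.  (cell block A: 2G 0P; cell block B: 4G 4P)
14. 1 prisoner ← cell block A.  (cell block A: 2G 1P; cell block B: 4G 3P)
15. 1 guard and 1 prisoner → cell block B.  (cell block A: 1G 0P; cell block B: 5G 4P)
16. 1 prisoner ← cell block A.  (cell block A: 1G 1P; cell block B: 5G 3P)
17. 1 guard and 1 prisoner → cell block B.  (cell block A: 0G 0P; cell block B: 6G 4P)

17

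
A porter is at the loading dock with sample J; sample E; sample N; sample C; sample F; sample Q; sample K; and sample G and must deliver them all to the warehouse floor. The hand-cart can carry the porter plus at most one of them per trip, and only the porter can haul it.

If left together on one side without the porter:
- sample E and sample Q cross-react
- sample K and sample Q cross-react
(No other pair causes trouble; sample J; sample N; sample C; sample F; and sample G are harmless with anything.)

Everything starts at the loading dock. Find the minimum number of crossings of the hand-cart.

17

Counting alone: the porter can take at most 1 across per trip to the warehouse floor, so moving all 8 needs at least 8 loaded trips out, with a return between consecutive ones — at least 15 crossings.
The safety rule pushes this higher. Following every safe sequence of crossings, the most of the 8 that can be at the warehouse floor as the hand-cart arrives there on crossing 15 is 7 — never all 8.
So no plan with fewer than 17 crossings exists, and this one achieves 17:
1. Porter goes to the warehouse floor with sample Q.
2. Porter goes back to the loading dock alone.
3. Porter goes to the warehouse floor with sample J.
4. Porter goes back to the loading dock alone.
5. Porter goes to the warehouse floor with sample E.
6. Porter goes back to the loading dock with sample Q.
7. Porter goes to the warehouse floor with sample K.
8. Porter goes back to the loading dock alone.
9. Porter goes to the warehouse floor with sample N.
10. Porter goes back to the loading dock alone.
11. Porter goes to the warehouse floor with sample C.
12. Porter goes back to the loading dock alone.
13. Porter goes to the warehouse floor with sample F.
14. Porter goes back to the loading dock alone.
15. Porter goes to the warehouse floor with sample G.
16. Porter goes back to the loading dock alone.
17. Porter goes to the warehouse floor with sample Q.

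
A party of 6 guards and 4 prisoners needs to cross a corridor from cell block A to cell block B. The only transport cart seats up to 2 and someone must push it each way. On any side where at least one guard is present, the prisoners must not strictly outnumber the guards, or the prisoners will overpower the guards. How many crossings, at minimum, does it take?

17

Counting alone: each trip to cell block B takes at most 2 across and each return brings at least 1 back, so after t trips out (and t−1 returns) at most 2t − (t−1) of the 10 are across; that first reaches 10 at t = 9, so at least 17 crossings are needed.
The plan below uses exactly 17 crossings, so it is optimal:
1. 2 prisoners → cell block B.  (cell block A: 6G 2P; cell block B: 0G 2P)
2. 1 prisoner ← cell block A.  (cell block A: 6G 3P; cell block B: 0G 1P)
3. 2 prisoners → cell block B.  (cell block A: 6G 1P; cell block B: 0G 3P)
4. 1 prisoner ← cell block A.  (cell block A: 6G 2P; cell block B: 0G 2P)
5. 2 guards → cell block B.  (cell block A: 4G 2P; cell block B: 2G 2P)
6. 1 prisoner ← cell block A.  (cell block A: 4G 3P; cell block B: 2G 1P)
7. 1 guard and 1 prisoner → cell block B.  (cell block A: 3G 2P; cell block B: 3G 2P)
8. 1 prisoner ← cell block A.  (cell block A: 3G 3P; cell block B: 3G 1P)
9. 2 prisoners → cell block B.  (cell block A: 3G 1P; cell block B: 3G 3P)
10. 1 prisoner ← cell block A.  (cell block A: 3G 2P; cell block B: 3G 2P)
11. 1 guard and 1 prisoner → cell block B.  (cell block A: 2G 1P; cell block B: 4G 3P)
12. 1 prisoner ← cell block A.  (cell block A: 2G 2P; cell block B: 4G 2P)
13. 2 prisoners → cell block B.  (cell block A: 2G 0P; cell block B: 4G 4P)
14. 1 prisoner ← cell block A.  (cell block A: 2G 1P; cell block B: 4G 3P)
15. 1 guard and 1 prisoner → cell block B.  (cell block A: 1G 0P; cell block B: 5G 4P)
16. 1 prisoner ← cell block A.  (cell block A: 1G 1P; cell block B: 5G 3P)
17. 1 guard and 1 prisoner → cell block B.  (cell block A: 0G 0P; cell block B: 6G 4P)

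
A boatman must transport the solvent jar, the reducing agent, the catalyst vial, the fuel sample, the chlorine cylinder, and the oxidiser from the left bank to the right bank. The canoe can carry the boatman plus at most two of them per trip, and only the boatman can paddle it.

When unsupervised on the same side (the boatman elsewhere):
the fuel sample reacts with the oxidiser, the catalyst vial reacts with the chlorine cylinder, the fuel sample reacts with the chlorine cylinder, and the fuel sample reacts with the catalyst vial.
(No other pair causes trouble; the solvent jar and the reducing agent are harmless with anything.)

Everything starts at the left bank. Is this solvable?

1. Boatman goes to the right bank with the catalyst vial and the fuel sample.
2. Boatman goes back to the left bank with the catalyst vial.
3. Boatman goes to the right bank with the catalyst vial and the solvent jar.
4. Boatman goes back to the left bank with the catalyst vial.
5. Boatman goes to the right bank with the catalyst vial and the reducing agent.
6. Boatman goes back to the left bank with the catalyst vial.
7. Boatman goes to the right bank with the catalyst vial and the oxidiser.
8. Boatman goes back to the left bank with the fuel sample.
9. Boatman goes to the right bank with the chlorine cylinder and the fuel sample.

Yes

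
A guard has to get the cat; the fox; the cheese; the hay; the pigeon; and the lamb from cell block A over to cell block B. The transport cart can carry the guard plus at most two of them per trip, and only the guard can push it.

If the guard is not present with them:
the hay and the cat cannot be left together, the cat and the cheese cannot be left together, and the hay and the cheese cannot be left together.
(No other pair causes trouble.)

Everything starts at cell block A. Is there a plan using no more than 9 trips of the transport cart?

Yes — this plan uses 9 crossings (≤ 9):
1. Guard goes to cell block B with the cat and the cheese.  [cell block A: the fox, the hay, the lamb, the pigeon | cell block B: the cat, the cheese]
2. Guard goes back to cell block A with the cat.  [cell block A: the cat, the fox, the hay, the lamb, the pigeon | cell block B: the cheese]
3. Guard goes to cell block B with the cat and the fox.  [cell block A: the hay, the lamb, the pigeon | cell block B: the cat, the cheese, the fox]
4. Guard goes back to cell block A with the cat.  [cell block A: the cat, the hay, the lamb, the pigeon | cell block B: the cheese, the fox]
5. Guard goes to cell block B with the cat and the pigeon.  [cell block A: the hay, the lamb | cell block B: the cat, the cheese, the fox, the pigeon]
6. Guard goes back to cell block A with the cat.  [cell block A: the cat, the hay, the lamb | cell block B: the cheese, the fox, the pigeon]
7. Guard goes to cell block B with the cat and the lamb.  [cell block A: the hay | cell block B: the cat, the cheese, the fox, the lamb, the pigeon]
8. Guard goes back to cell block A with the cat.  [cell block A: the cat, the hay | cell block B: the cheese, the fox, the lamb, the pigeon]
9. Guard goes to cell block B with the cat and the hay.  [cell block A: — | cell block B: the cat, the cheese, the fox, the hay, the lamb, the pigeon]

Yes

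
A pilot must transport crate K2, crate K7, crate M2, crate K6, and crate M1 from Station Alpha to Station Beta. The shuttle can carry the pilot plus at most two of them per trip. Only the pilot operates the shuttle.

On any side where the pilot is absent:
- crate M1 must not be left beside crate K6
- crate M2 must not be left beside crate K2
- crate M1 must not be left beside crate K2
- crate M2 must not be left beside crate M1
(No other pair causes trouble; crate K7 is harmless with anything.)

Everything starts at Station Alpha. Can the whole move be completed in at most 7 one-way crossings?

Yes

Yes — this plan uses 7 crossings (≤ 7):
1. Pilot goes to Station Beta with crate K2 and crate M1.
2. Pilot goes back to Station Alpha with crate K2.
3. Pilot goes to Station Beta with crate K2 and crate K7.
4. Pilot goes back to Station Alpha with crate K2.
5. Pilot goes to Station Beta with crate K2 and crate K6.
6. Pilot goes back to Station Alpha with crate M1.
7. Pilot goes to Station Beta with crate M1 and crate M2.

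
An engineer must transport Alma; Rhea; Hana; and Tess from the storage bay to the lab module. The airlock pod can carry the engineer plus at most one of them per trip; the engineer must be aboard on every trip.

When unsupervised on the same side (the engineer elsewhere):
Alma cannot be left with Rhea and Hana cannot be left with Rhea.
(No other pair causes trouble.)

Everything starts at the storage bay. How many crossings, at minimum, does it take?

Counting alone: the engineer can take at most 1 across per trip to the lab module, so moving all 4 needs at least 4 loaded trips out, with a return between consecutive ones — at least 7 crossings.
The safety rule pushes this higher. Following every safe sequence of crossings, the most of the 4 that can be at the lab module as the airlock pod arrives there on crossing 7 is 3 — never all 4.
So no plan with fewer than 9 crossings exists, and this one achieves 9:
1. Engineer goes to the lab module with Rhea.
2. Engineer goes back to the storage bay alone.
3. Engineer goes to the lab module with Alma.
4. Engineer goes back to the storage bay with Rhea.
5. Engineer goes to the lab module with Hana.
6. Engineer goes back to the storage bay alone.
7. Engineer goes to the lab module with Tess.
8. Engineer goes back to the storage bay alone.
9. Engineer goes to the lab module with Rhea.

9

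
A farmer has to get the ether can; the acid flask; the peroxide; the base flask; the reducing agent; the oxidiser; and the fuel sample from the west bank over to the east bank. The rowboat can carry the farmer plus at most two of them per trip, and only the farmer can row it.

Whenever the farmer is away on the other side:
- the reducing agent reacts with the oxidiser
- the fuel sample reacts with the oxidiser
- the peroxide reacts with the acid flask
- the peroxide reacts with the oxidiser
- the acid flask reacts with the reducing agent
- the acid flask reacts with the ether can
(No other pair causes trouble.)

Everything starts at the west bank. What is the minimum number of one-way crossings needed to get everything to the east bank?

9

Counting alone: the farmer can take at most 2 across per trip to the east bank, so moving all 7 needs at least 4 loaded trips out, with a return between consecutive ones — at least 7 crossings.
The safety rule pushes this higher. Following every safe sequence of crossings, the most of the 7 that can be at the east bank as the rowboat arrives there on crossing 7 is 6 — never all 7.
So no plan with fewer than 9 crossings exists, and this one achieves 9:
1. Farmer goes to the east bank with the acid flask and the oxidiser.  [the west bank: the base flask, the ether can, the fuel sample, the peroxide, the reducing agent | the east bank: the acid flask, the oxidiser]
2. Farmer goes back to the west bank alone.  [the west bank: the base flask, the ether can, the fuel sample, the peroxide, the reducing agent | the east bank: the acid flask, the oxidiser]
3. Farmer goes to the east bank with the ether can.  [the west bank: the base flask, the fuel sample, the peroxide, the reducing agent | the east bank: the acid flask, the ether can, the oxidiser]
4. Farmer goes back to the west bank with the acid flask.  [the west bank: the acid flask, the base flask, the fuel sample, the peroxide, the reducing agent | the east bank: the ether can, the oxidiser]
5. Farmer goes to the east bank with the peroxide and the reducing agent.  [the west bank: the acid flask, the base flask, the fuel sample | the east bank: the ether can, the oxidiser, the peroxide, the reducing agent]
6. Farmer goes back to the west bank with the oxidiser.  [the west bank: the acid flask, the base flask, the fuel sample, the oxidiser | the east bank: the ether can, the peroxide, the reducing agent]
7. Farmer goes to the east bank with the base flask and the fuel sample.  [the west bank: the acid flask, the oxidiser | the east bank: the base flask, the ether can, the fuel sample, the peroxide, the reducing agent]
8. Farmer goes back to the west bank alone.  [the west bank: the acid flask, the oxidiser | the east bank: the base flask, the ether can, the fuel sample, the peroxide, the reducing agent]
9. Farmer goes to the east bank with the acid flask and the oxidiser.  [the west bank: — | the east bank: the acid flask, the base flask, the ether can, the fuel sample, the oxidiser, the peroxide, the reducing agent]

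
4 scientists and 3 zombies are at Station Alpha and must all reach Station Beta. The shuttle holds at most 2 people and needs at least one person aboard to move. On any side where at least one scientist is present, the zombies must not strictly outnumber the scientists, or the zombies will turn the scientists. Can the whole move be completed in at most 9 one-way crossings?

No

Counting alone: each trip to Station Beta takes at most 2 across and each return brings at least 1 back, so after t trips out (and t−1 returns) at most 2t − (t−1) of the 7 are across; that first reaches 7 at t = 6, so at least 11 crossings are needed.
Since 9 < 11, 9 crossings cannot be enough. (The shortest complete plan in fact takes 11:)
1. 2 zombies → Station Beta.  (Station Alpha: 4S 1Z; Station Beta: 0S 2Z)
2. 1 zombie ← Station Alpha.  (Station Alpha: 4S 2Z; Station Beta: 0S 1Z)
3. 2 zombies → Station Beta.  (Station Alpha: 4S 0Z; Station Beta: 0S 3Z)
4. 1 zombie ← Station Alpha.  (Station Alpha: 4S 1Z; Station Beta: 0S 2Z)
5. 2 scientists → Station Beta.  (Station Alpha: 2S 1Z; Station Beta: 2S 2Z)
6. 1 zombie ← Station Alpha.  (Station Alpha: 2S 2Z; Station Beta: 2S 1Z)
7. 1 scientist and 1 zombie → Station Beta.  (Station Alpha: 1S 1Z; Station Beta: 3S 2Z)
8. 1 scientist ← Station Alpha.  (Station Alpha: 2S 1Z; Station Beta: 2S 2Z)
9. 1 scientist and 1 zombie → Station Beta.  (Station Alpha: 1S 0Z; Station Beta: 3S 3Z)
10. 1 zombie ← Station Alpha.  (Station Alpha: 1S 1Z; Station Beta: 3S 2Z)
11. 1 scientist and 1 zombie → Station Beta.  (Station Alpha: 0S 0Z; Station Beta: 4S 3Z)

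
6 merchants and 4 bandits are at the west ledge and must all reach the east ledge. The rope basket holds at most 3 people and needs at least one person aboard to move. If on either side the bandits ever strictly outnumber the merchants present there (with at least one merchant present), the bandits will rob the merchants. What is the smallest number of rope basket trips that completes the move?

9

Counting alone: each trip to the east ledge takes at most 3 across and each return brings at least 1 back, so after t trips out (and t−1 returns) at most 3t − (t−1) of the 10 are across; that first reaches 10 at t = 5, so at least 9 crossings are needed.
The plan below uses exactly 9 crossings, so it is optimal:
1. 2 bandits → the east ledge.  (the west ledge: 6M 2B; the east ledge: 0M 2B)
2. 1 bandit ← the west ledge.  (the west ledge: 6M 3B; the east ledge: 0M 1B)
3. 3 bandits → the east ledge.  (the west ledge: 6M 0B; the east ledge: 0M 4B)
4. 1 bandit ← the west ledge.  (the west ledge: 6M 1B; the east ledge: 0M 3B)
5. 3 merchants → the east ledge.  (the west ledge: 3M 1B; the east ledge: 3M 3B)
6. 1 bandit ← the west ledge.  (the west ledge: 3M 2B; the east ledge: 3M 2B)
7. 1 merchant and 2 bandits → the east ledge.  (the west ledge: 2M 0B; the east ledge: 4M 4B)
8. 1 bandit ← the west ledge.  (the west ledge: 2M 1B; the east ledge: 4M 3B)
9. 2 merchants and 1 bandit → the east ledge.  (the west ledge: 0M 0B; the east ledge: 6M 4B)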